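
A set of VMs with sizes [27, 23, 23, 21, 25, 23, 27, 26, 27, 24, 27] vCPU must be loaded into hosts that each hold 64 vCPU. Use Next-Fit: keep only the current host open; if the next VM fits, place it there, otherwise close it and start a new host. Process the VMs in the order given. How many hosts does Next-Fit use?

27 vCPU → host 1 (remaining 37 vCPU)
23 vCPU → host 1 (remaining 14 vCPU)
23 vCPU → host 2 (remaining 41 vCPU)
21 vCPU → host 2 (remaining 20 vCPU)
25 vCPU → host 3 (remaining 39 vCPU)
23 vCPU → host 3 (remaining 16 vCPU)
27 vCPU → host 4 (remaining 37 vCPU)
26 vCPU → host 4 (remaining 11 vCPU)
27 vCPU → host 5 (remaining 37 vCPU)
24 vCPU → host 5 (remaining 13 vCPU)
27 vCPU → host 6 (remaining 37 vCPU)

6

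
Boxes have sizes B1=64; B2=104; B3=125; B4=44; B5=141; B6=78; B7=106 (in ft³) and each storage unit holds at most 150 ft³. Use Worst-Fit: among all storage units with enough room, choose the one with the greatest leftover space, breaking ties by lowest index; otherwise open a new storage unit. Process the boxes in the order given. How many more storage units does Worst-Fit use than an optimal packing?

1

Worst-Fit: [64,44] [104] [125] [141] [78] [106] → 6 storage units.
Total size 662 ft³; any packing needs at least ⌈662/150⌉ = 5 storage units.
An optimal packing achieves that bound: [141] [125] [106,44] [104] [78,64] → 5 storage units.
Excess: 6 − 5 = 1.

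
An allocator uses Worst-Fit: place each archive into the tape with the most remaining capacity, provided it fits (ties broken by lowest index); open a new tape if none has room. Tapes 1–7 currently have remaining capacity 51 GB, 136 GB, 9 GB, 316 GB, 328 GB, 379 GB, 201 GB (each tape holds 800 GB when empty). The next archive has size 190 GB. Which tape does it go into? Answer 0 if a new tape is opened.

Tapes with room: tape 4 (316 GB), tape 5 (328 GB), tape 6 (379 GB), tape 7 (201 GB).
Most room is tape 6 with 379 GB free.

6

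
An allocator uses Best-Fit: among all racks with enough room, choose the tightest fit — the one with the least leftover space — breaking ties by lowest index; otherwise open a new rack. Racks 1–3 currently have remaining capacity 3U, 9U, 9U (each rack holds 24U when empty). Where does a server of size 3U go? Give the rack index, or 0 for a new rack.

1

Racks with room: rack 1 (3U), rack 2 (9U), rack 3 (9U).
Tightest fit is rack 1 with 3U free.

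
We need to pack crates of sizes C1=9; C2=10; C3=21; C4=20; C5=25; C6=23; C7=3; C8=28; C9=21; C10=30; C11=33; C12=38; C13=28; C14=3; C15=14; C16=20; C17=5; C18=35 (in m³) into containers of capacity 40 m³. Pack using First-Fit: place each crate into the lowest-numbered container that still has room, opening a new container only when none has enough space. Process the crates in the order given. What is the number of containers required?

12

C1 (9 m³) → container 1 (remaining 31 m³)
C2 (10 m³) → container 1 (remaining 21 m³)
C3 (21 m³) → container 1 (remaining 0 m³)
C4 (20 m³) → container 2 (remaining 20 m³)
C5 (25 m³) → container 3 (remaining 15 m³)
C6 (23 m³) → container 4 (remaining 17 m³)
C7 (3 m³) → container 2 (remaining 17 m³)
C8 (28 m³) → container 5 (remaining 12 m³)
C9 (21 m³) → container 6 (remaining 19 m³)
C10 (30 m³) → container 7 (remaining 10 m³)
C11 (33 m³) → container 8 (remaining 7 m³)
C12 (38 m³) → container 9 (remaining 2 m³)
C13 (28 m³) → container 10 (remaining 12 m³)
C14 (3 m³) → container 2 (remaining 14 m³)
C15 (14 m³) → container 2 (remaining 0 m³)
C16 (20 m³) → container 11 (remaining 20 m³)
C17 (5 m³) → container 3 (remaining 10 m³)
C18 (35 m³) → container 12 (remaining 5 m³)
Final containers: [9,10,21] [20,3,3,14] [25,5] [23] [28] [21] [30] [33] [38] [28] [20] [35].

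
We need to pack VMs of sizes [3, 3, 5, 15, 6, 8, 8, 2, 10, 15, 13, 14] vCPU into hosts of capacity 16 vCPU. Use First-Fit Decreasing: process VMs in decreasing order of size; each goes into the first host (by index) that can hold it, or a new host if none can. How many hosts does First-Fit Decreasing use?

Sorted descending: 15, 15, 14, 13, 10, 8, 8, 6, 5, 3, 3, 2.
Put 15 vCPU in host 1; 1 vCPU remain.
Put 15 vCPU in host 2; 1 vCPU remain.
Put 14 vCPU in host 3; 2 vCPU remain.
Put 13 vCPU in host 4; 3 vCPU remain.
Put 10 vCPU in host 5; 6 vCPU remain.
Put 8 vCPU in host 6; 8 vCPU remain.
Put 8 vCPU in host 6; 0 vCPU remain.
Put 6 vCPU in host 5; 0 vCPU remain.
Put 5 vCPU in host 7; 11 vCPU remain.
Put 3 vCPU in host 4; 0 vCPU remain.
Put 3 vCPU in host 7; 8 vCPU remain.
Put 2 vCPU in host 3; 0 vCPU remain.
Final hosts: [15] [15] [14,2] [13,3] [10,6] [8,8] [5,3].

7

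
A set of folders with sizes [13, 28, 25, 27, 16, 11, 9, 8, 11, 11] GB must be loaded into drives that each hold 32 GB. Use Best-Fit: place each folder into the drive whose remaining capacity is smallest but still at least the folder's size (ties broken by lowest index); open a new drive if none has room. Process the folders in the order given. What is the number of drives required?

6

13 GB → drive 1 (remaining 19 GB)
28 GB → drive 2 (remaining 4 GB)
25 GB → drive 3 (remaining 7 GB)
27 GB → drive 4 (remaining 5 GB)
16 GB → drive 1 (remaining 3 GB)
11 GB → drive 5 (remaining 21 GB)
9 GB → drive 5 (remaining 12 GB)
8 GB → drive 5 (remaining 4 GB)
11 GB → drive 6 (remaining 21 GB)
11 GB → drive 6 (remaining 10 GB)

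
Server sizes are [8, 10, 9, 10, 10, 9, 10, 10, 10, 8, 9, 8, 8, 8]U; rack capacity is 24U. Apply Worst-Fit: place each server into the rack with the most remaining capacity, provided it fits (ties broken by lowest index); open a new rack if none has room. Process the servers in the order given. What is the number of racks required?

7 racks

rack 1: place 8U, 16U left
rack 1: place 10U, 6U left
rack 2: place 9U, 15U left
rack 2: place 10U, 5U left
rack 3: place 10U, 14U left
rack 3: place 9U, 5U left
rack 4: place 10U, 14U left
rack 4: place 10U, 4U left
rack 5: place 10U, 14U left
rack 5: place 8U, 6U left
rack 6: place 9U, 15U left
rack 6: place 8U, 7U left
rack 7: place 8U, 16U left
rack 7: place 8U, 8U left
Final racks: [8,10] [9,10] [10,9] [10,10] [10,8] [9,8] [8,8].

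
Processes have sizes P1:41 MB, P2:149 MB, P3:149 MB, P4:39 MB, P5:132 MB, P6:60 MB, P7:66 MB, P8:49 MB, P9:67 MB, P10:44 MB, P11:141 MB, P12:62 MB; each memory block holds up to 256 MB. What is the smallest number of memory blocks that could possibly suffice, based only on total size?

4 memory blocks

Total size = 41 + 149 + 149 + 39 + 132 + 60 + 66 + 49 + 67 + 44 + 141 + 62 = 999 MB.
⌈999 / 256⌉ = 4.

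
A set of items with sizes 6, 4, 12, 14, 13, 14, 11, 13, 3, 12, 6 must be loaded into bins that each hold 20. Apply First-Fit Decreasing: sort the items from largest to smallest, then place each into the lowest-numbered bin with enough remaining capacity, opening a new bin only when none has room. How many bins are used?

Sorted descending: 14, 14, 13, 13, 12, 12, 11, 6, 6, 4, 3.
bin 1: place 14, 6 left
bin 2: place 14, 6 left
bin 3: place 13, 7 left
bin 4: place 13, 7 left
bin 5: place 12, 8 left
bin 6: place 12, 8 left
bin 7: place 11, 9 left
bin 1: place 6, 0 left
bin 2: place 6, 0 left
bin 3: place 4, 3 left
bin 3: place 3, 0 left
Final bins: [14,6] [14,6] [13,4,3] [13] [12] [12] [11].

7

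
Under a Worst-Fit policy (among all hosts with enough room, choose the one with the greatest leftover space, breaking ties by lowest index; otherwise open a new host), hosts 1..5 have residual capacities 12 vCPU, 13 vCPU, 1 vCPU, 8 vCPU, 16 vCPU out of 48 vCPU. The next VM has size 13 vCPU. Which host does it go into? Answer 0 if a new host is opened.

Hosts with room: host 2 (13 vCPU), host 5 (16 vCPU).
Most room is host 5 with 16 vCPU free.

5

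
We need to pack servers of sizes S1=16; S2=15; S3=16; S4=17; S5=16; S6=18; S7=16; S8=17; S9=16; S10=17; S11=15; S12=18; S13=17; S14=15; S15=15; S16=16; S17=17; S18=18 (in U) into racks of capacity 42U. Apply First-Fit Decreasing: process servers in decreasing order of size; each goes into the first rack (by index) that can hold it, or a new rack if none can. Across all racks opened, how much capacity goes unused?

83

Sorted descending: 18, 18, 18, 17, 17, 17, 17, 17, 16, 16, 16, 16, 16, 16, 15, 15, 15, 15.
Put 18U in rack 1; 24U remain.
Put 18U in rack 1; 6U remain.
Put 18U in rack 2; 24U remain.
Put 17U in rack 2; 7U remain.
Put 17U in rack 3; 25U remain.
Put 17U in rack 3; 8U remain.
Put 17U in rack 4; 25U remain.
Put 17U in rack 4; 8U remain.
Put 16U in rack 5; 26U remain.
Put 16U in rack 5; 10U remain.
Put 16U in rack 6; 26U remain.
Put 16U in rack 6; 10U remain.
Put 16U in rack 7; 26U remain.
Put 16U in rack 7; 10U remain.
Put 15U in rack 8; 27U remain.
Put 15U in rack 8; 12U remain.
Put 15U in rack 9; 27U remain.
Put 15U in rack 9; 12U remain.
9 racks × 42U = 378U; used 295U; unused 83U.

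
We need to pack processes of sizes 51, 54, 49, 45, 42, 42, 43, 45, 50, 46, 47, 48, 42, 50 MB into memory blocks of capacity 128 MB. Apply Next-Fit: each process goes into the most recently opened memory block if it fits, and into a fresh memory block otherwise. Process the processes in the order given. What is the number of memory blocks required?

memory block 1: place 51 MB, 77 MB left
memory block 1: place 54 MB, 23 MB left
memory block 2: place 49 MB, 79 MB left
memory block 2: place 45 MB, 34 MB left
memory block 3: place 42 MB, 86 MB left
memory block 3: place 42 MB, 44 MB left
memory block 3: place 43 MB, 1 MB left
memory block 4: place 45 MB, 83 MB left
memory block 4: place 50 MB, 33 MB left
memory block 5: place 46 MB, 82 MB left
memory block 5: place 47 MB, 35 MB left
memory block 6: place 48 MB, 80 MB left
memory block 6: place 42 MB, 38 MB left
memory block 7: place 50 MB, 78 MB left
Final memory blocks: [51,54] [49,45] [42,42,43] [45,50] [46,47] [48,42] [50].

7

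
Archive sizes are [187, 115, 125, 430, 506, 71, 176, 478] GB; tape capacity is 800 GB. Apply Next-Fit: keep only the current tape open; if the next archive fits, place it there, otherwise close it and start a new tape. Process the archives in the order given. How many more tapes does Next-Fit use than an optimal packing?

1

Next-Fit: [187,115,125] [430] [506,71,176] [478] → 4 tapes.
Total size 2088 GB; any packing needs at least ⌈2088/800⌉ = 3 tapes.
An optimal packing achieves that bound: [506,187,71] [478,176,125] [430,115] → 3 tapes.
Excess: 4 − 3 = 1.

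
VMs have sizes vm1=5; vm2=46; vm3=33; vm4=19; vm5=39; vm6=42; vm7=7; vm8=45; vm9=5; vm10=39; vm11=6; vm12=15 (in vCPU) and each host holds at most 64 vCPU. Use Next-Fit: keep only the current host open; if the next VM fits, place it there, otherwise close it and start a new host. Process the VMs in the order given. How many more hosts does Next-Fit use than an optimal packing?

0

Next-Fit: [5,46] [33,19] [39] [42,7] [45,5] [39,6,15] → 6 hosts.
6 VMs exceed 32 vCPU (half the capacity), and no two of those can share a host, so at least 6 hosts are needed.
So 6 is already optimal.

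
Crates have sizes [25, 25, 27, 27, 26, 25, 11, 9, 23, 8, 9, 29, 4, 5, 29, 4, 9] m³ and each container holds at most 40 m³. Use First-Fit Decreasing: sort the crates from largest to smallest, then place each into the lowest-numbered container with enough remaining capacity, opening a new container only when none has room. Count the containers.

Sorted descending: 29, 29, 27, 27, 26, 25, 25, 25, 23, 11, 9, 9, 9, 8, 5, 4, 4.
container 1: place 29 m³, 11 m³ left
container 2: place 29 m³, 11 m³ left
container 3: place 27 m³, 13 m³ left
container 4: place 27 m³, 13 m³ left
container 5: place 26 m³, 14 m³ left
container 6: place 25 m³, 15 m³ left
container 7: place 25 m³, 15 m³ left
container 8: place 25 m³, 15 m³ left
container 9: place 23 m³, 17 m³ left
container 1: place 11 m³, 0 m³ left
container 2: place 9 m³, 2 m³ left
container 3: place 9 m³, 4 m³ left
container 4: place 9 m³, 4 m³ left
container 5: place 8 m³, 6 m³ left
container 5: place 5 m³, 1 m³ left
container 3: place 4 m³, 0 m³ left
container 4: place 4 m³, 0 m³ left

9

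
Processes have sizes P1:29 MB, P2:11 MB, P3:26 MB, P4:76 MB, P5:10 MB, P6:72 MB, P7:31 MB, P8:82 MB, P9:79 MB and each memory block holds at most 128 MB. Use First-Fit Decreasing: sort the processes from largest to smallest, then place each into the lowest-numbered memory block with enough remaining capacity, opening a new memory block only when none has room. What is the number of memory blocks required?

Sorted descending: 82, 79, 76, 72, 31, 29, 26, 11, 10.
82 MB → memory block 1 (remaining 46 MB)
79 MB → memory block 2 (remaining 49 MB)
76 MB → memory block 3 (remaining 52 MB)
72 MB → memory block 4 (remaining 56 MB)
31 MB → memory block 1 (remaining 15 MB)
29 MB → memory block 2 (remaining 20 MB)
26 MB → memory block 3 (remaining 26 MB)
11 MB → memory block 1 (remaining 4 MB)
10 MB → memory block 2 (remaining 10 MB)
Final memory blocks: [82,31,11] [79,29,10] [76,26] [72].

4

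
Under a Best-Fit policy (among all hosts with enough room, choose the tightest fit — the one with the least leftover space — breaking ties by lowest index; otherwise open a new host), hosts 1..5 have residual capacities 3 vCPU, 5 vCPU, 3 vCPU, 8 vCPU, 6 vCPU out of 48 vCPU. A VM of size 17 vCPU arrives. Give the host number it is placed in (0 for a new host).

No host has ≥ 17 vCPU free, so a new host is opened.

0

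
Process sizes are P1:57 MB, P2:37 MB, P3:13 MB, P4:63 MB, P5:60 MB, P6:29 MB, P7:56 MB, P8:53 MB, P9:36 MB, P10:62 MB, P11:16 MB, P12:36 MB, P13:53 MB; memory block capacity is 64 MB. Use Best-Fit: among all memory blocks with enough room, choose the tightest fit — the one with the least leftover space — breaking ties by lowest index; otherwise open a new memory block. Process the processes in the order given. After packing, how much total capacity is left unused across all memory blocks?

133

P1 (57 MB) → memory block 1 (remaining 7 MB)
P2 (37 MB) → memory block 2 (remaining 27 MB)
P3 (13 MB) → memory block 2 (remaining 14 MB)
P4 (63 MB) → memory block 3 (remaining 1 MB)
P5 (60 MB) → memory block 4 (remaining 4 MB)
P6 (29 MB) → memory block 5 (remaining 35 MB)
P7 (56 MB) → memory block 6 (remaining 8 MB)
P8 (53 MB) → memory block 7 (remaining 11 MB)
P9 (36 MB) → memory block 8 (remaining 28 MB)
P10 (62 MB) → memory block 9 (remaining 2 MB)
P11 (16 MB) → memory block 8 (remaining 12 MB)
P12 (36 MB) → memory block 10 (remaining 28 MB)
P13 (53 MB) → memory block 11 (remaining 11 MB)
11 memory blocks × 64 MB = 704 MB; used 571 MB; unused 133 MB.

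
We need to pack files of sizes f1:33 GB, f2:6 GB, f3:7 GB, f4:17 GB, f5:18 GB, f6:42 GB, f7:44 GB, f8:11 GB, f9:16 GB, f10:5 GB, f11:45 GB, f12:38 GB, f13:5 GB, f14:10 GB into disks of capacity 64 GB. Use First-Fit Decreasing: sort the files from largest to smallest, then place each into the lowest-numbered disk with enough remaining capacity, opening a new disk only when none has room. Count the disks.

5 disks

Sorted descending: 45, 44, 42, 38, 33, 18, 17, 16, 11, 10, 7, 6, 5, 5.
Put 45 GB in disk 1; 19 GB remain.
Put 44 GB in disk 2; 20 GB remain.
Put 42 GB in disk 3; 22 GB remain.
Put 38 GB in disk 4; 26 GB remain.
Put 33 GB in disk 5; 31 GB remain.
Put 18 GB in disk 1; 1 GB remain.
Put 17 GB in disk 2; 3 GB remain.
Put 16 GB in disk 3; 6 GB remain.
Put 11 GB in disk 4; 15 GB remain.
Put 10 GB in disk 4; 5 GB remain.
Put 7 GB in disk 5; 24 GB remain.
Put 6 GB in disk 3; 0 GB remain.
Put 5 GB in disk 4; 0 GB remain.
Put 5 GB in disk 5; 19 GB remain.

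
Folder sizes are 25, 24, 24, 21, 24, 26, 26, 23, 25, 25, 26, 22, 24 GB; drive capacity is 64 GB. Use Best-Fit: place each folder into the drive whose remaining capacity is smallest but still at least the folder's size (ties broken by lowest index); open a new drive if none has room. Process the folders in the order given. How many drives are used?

25 GB → drive 1 (remaining 39 GB)
24 GB → drive 1 (remaining 15 GB)
24 GB → drive 2 (remaining 40 GB)
21 GB → drive 2 (remaining 19 GB)
24 GB → drive 3 (remaining 40 GB)
26 GB → drive 3 (remaining 14 GB)
26 GB → drive 4 (remaining 38 GB)
23 GB → drive 4 (remaining 15 GB)
25 GB → drive 5 (remaining 39 GB)
25 GB → drive 5 (remaining 14 GB)
26 GB → drive 6 (remaining 38 GB)
22 GB → drive 6 (remaining 16 GB)
24 GB → drive 7 (remaining 40 GB)

7 drives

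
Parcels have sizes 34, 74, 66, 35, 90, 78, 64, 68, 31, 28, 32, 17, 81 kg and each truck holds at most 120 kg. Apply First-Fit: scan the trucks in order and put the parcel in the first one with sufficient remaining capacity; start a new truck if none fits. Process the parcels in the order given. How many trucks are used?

Put 34 kg in truck 1; 86 kg remain.
Put 74 kg in truck 1; 12 kg remain.
Put 66 kg in truck 2; 54 kg remain.
Put 35 kg in truck 2; 19 kg remain.
Put 90 kg in truck 3; 30 kg remain.
Put 78 kg in truck 4; 42 kg remain.
Put 64 kg in truck 5; 56 kg remain.
Put 68 kg in truck 6; 52 kg remain.
Put 31 kg in truck 4; 11 kg remain.
Put 28 kg in truck 3; 2 kg remain.
Put 32 kg in truck 5; 24 kg remain.
Put 17 kg in truck 2; 2 kg remain.
Put 81 kg in truck 7; 39 kg remain.

7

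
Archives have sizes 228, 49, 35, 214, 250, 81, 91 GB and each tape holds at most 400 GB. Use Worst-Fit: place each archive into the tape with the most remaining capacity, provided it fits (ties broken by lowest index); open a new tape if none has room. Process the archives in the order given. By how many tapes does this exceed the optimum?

Worst-Fit: [228,49,35] [214,81] [250,91] → 3 tapes.
Total size 948 GB; any packing needs at least ⌈948/400⌉ = 3 tapes.
So 3 is already optimal.

0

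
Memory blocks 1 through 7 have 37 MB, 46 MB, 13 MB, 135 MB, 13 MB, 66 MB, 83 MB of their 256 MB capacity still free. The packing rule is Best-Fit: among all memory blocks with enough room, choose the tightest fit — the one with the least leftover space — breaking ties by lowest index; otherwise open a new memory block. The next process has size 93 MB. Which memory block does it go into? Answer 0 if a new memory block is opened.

Memory blocks with room: memory block 4 (135 MB).
Tightest fit is memory block 4 with 135 MB free.

4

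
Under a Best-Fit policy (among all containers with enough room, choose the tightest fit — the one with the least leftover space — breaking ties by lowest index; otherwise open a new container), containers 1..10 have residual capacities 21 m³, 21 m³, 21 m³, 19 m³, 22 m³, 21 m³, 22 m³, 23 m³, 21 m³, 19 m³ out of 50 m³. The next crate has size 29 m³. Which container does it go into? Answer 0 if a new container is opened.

0

No container has ≥ 29 m³ free, so a new container is opened.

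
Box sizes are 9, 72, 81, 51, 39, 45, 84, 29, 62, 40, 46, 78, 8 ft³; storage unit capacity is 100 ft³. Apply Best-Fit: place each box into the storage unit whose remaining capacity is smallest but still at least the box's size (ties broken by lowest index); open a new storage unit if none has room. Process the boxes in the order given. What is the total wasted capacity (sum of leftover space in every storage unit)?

storage unit 1: place 9 ft³, 91 ft³ left
storage unit 1: place 72 ft³, 19 ft³ left
storage unit 2: place 81 ft³, 19 ft³ left
storage unit 3: place 51 ft³, 49 ft³ left
storage unit 3: place 39 ft³, 10 ft³ left
storage unit 4: place 45 ft³, 55 ft³ left
storage unit 5: place 84 ft³, 16 ft³ left
storage unit 4: place 29 ft³, 26 ft³ left
storage unit 6: place 62 ft³, 38 ft³ left
storage unit 7: place 40 ft³, 60 ft³ left
storage unit 7: place 46 ft³, 14 ft³ left
storage unit 8: place 78 ft³, 22 ft³ left
storage unit 3: place 8 ft³, 2 ft³ left
8 storage units × 100 ft³ = 800 ft³; used 644 ft³; unused 156 ft³.

156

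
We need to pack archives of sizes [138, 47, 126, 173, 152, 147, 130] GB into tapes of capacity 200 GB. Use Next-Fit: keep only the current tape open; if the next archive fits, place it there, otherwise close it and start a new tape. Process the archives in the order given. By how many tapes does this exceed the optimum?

Next-Fit: [138,47] [126] [173] [152] [147] [130] → 6 tapes.
6 archives exceed 100 GB (half the capacity), and no two of those can share a tape, so at least 6 tapes are needed.
So 6 is already optimal.

0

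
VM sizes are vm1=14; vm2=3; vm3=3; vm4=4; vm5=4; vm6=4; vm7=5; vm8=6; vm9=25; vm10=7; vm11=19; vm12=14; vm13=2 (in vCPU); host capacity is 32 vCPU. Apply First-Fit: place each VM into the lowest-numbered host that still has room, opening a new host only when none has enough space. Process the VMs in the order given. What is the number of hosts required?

4 hosts

vm1 (14 vCPU) → host 1 (remaining 18 vCPU)
vm2 (3 vCPU) → host 1 (remaining 15 vCPU)
vm3 (3 vCPU) → host 1 (remaining 12 vCPU)
vm4 (4 vCPU) → host 1 (remaining 8 vCPU)
vm5 (4 vCPU) → host 1 (remaining 4 vCPU)
vm6 (4 vCPU) → host 1 (remaining 0 vCPU)
vm7 (5 vCPU) → host 2 (remaining 27 vCPU)
vm8 (6 vCPU) → host 2 (remaining 21 vCPU)
vm9 (25 vCPU) → host 3 (remaining 7 vCPU)
vm10 (7 vCPU) → host 2 (remaining 14 vCPU)
vm11 (19 vCPU) → host 4 (remaining 13 vCPU)
vm12 (14 vCPU) → host 2 (remaining 0 vCPU)
vm13 (2 vCPU) → host 3 (remaining 5 vCPU)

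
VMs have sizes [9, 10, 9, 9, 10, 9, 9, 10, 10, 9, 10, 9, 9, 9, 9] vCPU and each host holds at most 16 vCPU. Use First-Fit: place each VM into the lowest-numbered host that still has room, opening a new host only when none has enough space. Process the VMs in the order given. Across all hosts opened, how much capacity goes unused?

Put 9 vCPU in host 1; 7 vCPU remain.
Put 10 vCPU in host 2; 6 vCPU remain.
Put 9 vCPU in host 3; 7 vCPU remain.
Put 9 vCPU in host 4; 7 vCPU remain.
Put 10 vCPU in host 5; 6 vCPU remain.
Put 9 vCPU in host 6; 7 vCPU remain.
Put 9 vCPU in host 7; 7 vCPU remain.
Put 10 vCPU in host 8; 6 vCPU remain.
Put 10 vCPU in host 9; 6 vCPU remain.
Put 9 vCPU in host 10; 7 vCPU remain.
Put 10 vCPU in host 11; 6 vCPU remain.
Put 9 vCPU in host 12; 7 vCPU remain.
Put 9 vCPU in host 13; 7 vCPU remain.
Put 9 vCPU in host 14; 7 vCPU remain.
Put 9 vCPU in host 15; 7 vCPU remain.
15 hosts × 16 vCPU = 240 vCPU; used 140 vCPU; unused 100 vCPU.

100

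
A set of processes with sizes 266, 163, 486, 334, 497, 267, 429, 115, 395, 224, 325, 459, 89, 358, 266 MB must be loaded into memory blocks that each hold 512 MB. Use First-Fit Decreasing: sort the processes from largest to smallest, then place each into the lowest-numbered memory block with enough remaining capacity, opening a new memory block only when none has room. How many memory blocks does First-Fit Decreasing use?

11

Sorted descending: 497, 486, 459, 429, 395, 358, 334, 325, 267, 266, 266, 224, 163, 115, 89.
497 MB → memory block 1 (remaining 15 MB)
486 MB → memory block 2 (remaining 26 MB)
459 MB → memory block 3 (remaining 53 MB)
429 MB → memory block 4 (remaining 83 MB)
395 MB → memory block 5 (remaining 117 MB)
358 MB → memory block 6 (remaining 154 MB)
334 MB → memory block 7 (remaining 178 MB)
325 MB → memory block 8 (remaining 187 MB)
267 MB → memory block 9 (remaining 245 MB)
266 MB → memory block 10 (remaining 246 MB)
266 MB → memory block 11 (remaining 246 MB)
224 MB → memory block 9 (remaining 21 MB)
163 MB → memory block 7 (remaining 15 MB)
115 MB → memory block 5 (remaining 2 MB)
89 MB → memory block 6 (remaining 65 MB)
Final memory blocks: [497] [486] [459] [429] [395,115] [358,89] [334,163] [325] [267,224] [266] [266].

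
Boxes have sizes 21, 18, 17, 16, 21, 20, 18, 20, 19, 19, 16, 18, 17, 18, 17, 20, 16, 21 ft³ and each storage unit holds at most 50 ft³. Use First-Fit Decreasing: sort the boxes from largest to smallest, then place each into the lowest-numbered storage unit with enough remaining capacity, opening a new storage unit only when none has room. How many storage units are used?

8 storage units

Sorted descending: 21, 21, 21, 20, 20, 20, 19, 19, 18, 18, 18, 18, 17, 17, 17, 16, 16, 16.
storage unit 1: place 21 ft³, 29 ft³ left
storage unit 1: place 21 ft³, 8 ft³ left
storage unit 2: place 21 ft³, 29 ft³ left
storage unit 2: place 20 ft³, 9 ft³ left
storage unit 3: place 20 ft³, 30 ft³ left
storage unit 3: place 20 ft³, 10 ft³ left
storage unit 4: place 19 ft³, 31 ft³ left
storage unit 4: place 19 ft³, 12 ft³ left
storage unit 5: place 18 ft³, 32 ft³ left
storage unit 5: place 18 ft³, 14 ft³ left
storage unit 6: place 18 ft³, 32 ft³ left
storage unit 6: place 18 ft³, 14 ft³ left
storage unit 7: place 17 ft³, 33 ft³ left
storage unit 7: place 17 ft³, 16 ft³ left
storage unit 8: place 17 ft³, 33 ft³ left
storage unit 7: place 16 ft³, 0 ft³ left
storage unit 8: place 16 ft³, 17 ft³ left
storage unit 8: place 16 ft³, 1 ft³ left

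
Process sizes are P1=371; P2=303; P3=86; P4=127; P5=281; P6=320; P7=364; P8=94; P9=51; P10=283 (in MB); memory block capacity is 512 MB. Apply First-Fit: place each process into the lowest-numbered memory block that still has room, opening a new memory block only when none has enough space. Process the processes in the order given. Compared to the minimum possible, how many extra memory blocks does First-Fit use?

0

First-Fit: [371,86,51] [303,127] [281,94] [320] [364] [283] → 6 memory blocks.
6 processes exceed 256 MB (half the capacity), and no two of those can share a memory block, so at least 6 memory blocks are needed.
So 6 is already optimal.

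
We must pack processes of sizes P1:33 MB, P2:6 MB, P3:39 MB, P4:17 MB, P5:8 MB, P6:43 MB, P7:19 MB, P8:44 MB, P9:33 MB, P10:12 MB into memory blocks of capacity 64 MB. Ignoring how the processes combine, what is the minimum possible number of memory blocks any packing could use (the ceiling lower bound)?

4

Total size = 33 + 6 + 39 + 17 + 8 + 43 + 19 + 44 + 33 + 12 = 254 MB.
⌈254 / 64⌉ = 4.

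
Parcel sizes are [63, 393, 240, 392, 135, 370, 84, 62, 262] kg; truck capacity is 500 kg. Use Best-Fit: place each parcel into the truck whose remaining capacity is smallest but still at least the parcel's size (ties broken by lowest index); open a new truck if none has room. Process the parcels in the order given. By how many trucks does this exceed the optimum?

Best-Fit: [63,393] [240,135,62] [392,84] [370] [262] → 5 trucks.
Total size 2001 kg; any packing needs at least ⌈2001/500⌉ = 5 trucks.
So 5 is already optimal.

0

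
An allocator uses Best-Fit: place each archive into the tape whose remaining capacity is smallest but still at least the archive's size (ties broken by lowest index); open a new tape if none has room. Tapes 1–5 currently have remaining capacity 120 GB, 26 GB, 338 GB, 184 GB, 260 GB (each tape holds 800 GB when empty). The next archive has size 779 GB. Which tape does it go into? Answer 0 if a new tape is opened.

0

No tape has ≥ 779 GB free, so a new tape is opened.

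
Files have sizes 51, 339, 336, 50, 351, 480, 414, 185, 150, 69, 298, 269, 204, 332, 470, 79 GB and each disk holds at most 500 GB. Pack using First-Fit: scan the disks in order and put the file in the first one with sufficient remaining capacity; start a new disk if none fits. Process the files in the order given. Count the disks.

9

51 GB → disk 1 (remaining 449 GB)
339 GB → disk 1 (remaining 110 GB)
336 GB → disk 2 (remaining 164 GB)
50 GB → disk 1 (remaining 60 GB)
351 GB → disk 3 (remaining 149 GB)
480 GB → disk 4 (remaining 20 GB)
414 GB → disk 5 (remaining 86 GB)
185 GB → disk 6 (remaining 315 GB)
150 GB → disk 2 (remaining 14 GB)
69 GB → disk 3 (remaining 80 GB)
298 GB → disk 6 (remaining 17 GB)
269 GB → disk 7 (remaining 231 GB)
204 GB → disk 7 (remaining 27 GB)
332 GB → disk 8 (remaining 168 GB)
470 GB → disk 9 (remaining 30 GB)
79 GB → disk 3 (remaining 1 GB)
Final disks: [51,339,50] [336,150] [351,69,79] [480] [414] [185,298] [269,204] [332] [470].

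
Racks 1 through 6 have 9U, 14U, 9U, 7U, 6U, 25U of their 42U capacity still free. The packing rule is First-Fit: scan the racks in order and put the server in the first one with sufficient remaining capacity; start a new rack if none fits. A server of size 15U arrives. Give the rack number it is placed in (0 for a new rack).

Racks with room: rack 6 (25U).
The first with room is rack 6.

6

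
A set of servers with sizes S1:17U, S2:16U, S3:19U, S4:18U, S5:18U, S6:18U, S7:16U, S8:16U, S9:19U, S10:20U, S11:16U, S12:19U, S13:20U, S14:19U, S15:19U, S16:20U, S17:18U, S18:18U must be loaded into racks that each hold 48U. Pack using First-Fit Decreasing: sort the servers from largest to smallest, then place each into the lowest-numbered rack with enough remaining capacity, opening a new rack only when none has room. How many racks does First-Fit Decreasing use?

Sorted descending: 20, 20, 20, 19, 19, 19, 19, 19, 18, 18, 18, 18, 18, 17, 16, 16, 16, 16.
rack 1: place 20U, 28U left
rack 1: place 20U, 8U left
rack 2: place 20U, 28U left
rack 2: place 19U, 9U left
rack 3: place 19U, 29U left
rack 3: place 19U, 10U left
rack 4: place 19U, 29U left
rack 4: place 19U, 10U left
rack 5: place 18U, 30U left
rack 5: place 18U, 12U left
rack 6: place 18U, 30U left
rack 6: place 18U, 12U left
rack 7: place 18U, 30U left
rack 7: place 17U, 13U left
rack 8: place 16U, 32U left
rack 8: place 16U, 16U left
rack 8: place 16U, 0U left
rack 9: place 16U, 32U left

9 racks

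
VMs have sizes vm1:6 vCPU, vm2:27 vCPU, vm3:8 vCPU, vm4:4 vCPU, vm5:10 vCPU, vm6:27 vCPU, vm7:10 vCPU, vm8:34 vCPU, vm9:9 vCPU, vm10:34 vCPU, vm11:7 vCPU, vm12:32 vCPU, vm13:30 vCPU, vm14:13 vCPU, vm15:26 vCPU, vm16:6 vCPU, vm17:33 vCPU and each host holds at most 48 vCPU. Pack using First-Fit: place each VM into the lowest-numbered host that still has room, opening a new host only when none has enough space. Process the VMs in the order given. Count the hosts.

8

vm1 (6 vCPU) → host 1 (remaining 42 vCPU)
vm2 (27 vCPU) → host 1 (remaining 15 vCPU)
vm3 (8 vCPU) → host 1 (remaining 7 vCPU)
vm4 (4 vCPU) → host 1 (remaining 3 vCPU)
vm5 (10 vCPU) → host 2 (remaining 38 vCPU)
vm6 (27 vCPU) → host 2 (remaining 11 vCPU)
vm7 (10 vCPU) → host 2 (remaining 1 vCPU)
vm8 (34 vCPU) → host 3 (remaining 14 vCPU)
vm9 (9 vCPU) → host 3 (remaining 5 vCPU)
vm10 (34 vCPU) → host 4 (remaining 14 vCPU)
vm11 (7 vCPU) → host 4 (remaining 7 vCPU)
vm12 (32 vCPU) → host 5 (remaining 16 vCPU)
vm13 (30 vCPU) → host 6 (remaining 18 vCPU)
vm14 (13 vCPU) → host 5 (remaining 3 vCPU)
vm15 (26 vCPU) → host 7 (remaining 22 vCPU)
vm16 (6 vCPU) → host 4 (remaining 1 vCPU)
vm17 (33 vCPU) → host 8 (remaining 15 vCPU)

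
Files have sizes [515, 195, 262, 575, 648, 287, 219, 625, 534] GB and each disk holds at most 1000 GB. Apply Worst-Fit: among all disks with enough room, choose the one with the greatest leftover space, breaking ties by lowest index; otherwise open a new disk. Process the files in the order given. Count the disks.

5 disks

disk 1: place 515 GB, 485 GB left
disk 1: place 195 GB, 290 GB left
disk 1: place 262 GB, 28 GB left
disk 2: place 575 GB, 425 GB left
disk 3: place 648 GB, 352 GB left
disk 2: place 287 GB, 138 GB left
disk 3: place 219 GB, 133 GB left
disk 4: place 625 GB, 375 GB left
disk 5: place 534 GB, 466 GB left
Final disks: [515,195,262] [575,287] [648,219] [625] [534].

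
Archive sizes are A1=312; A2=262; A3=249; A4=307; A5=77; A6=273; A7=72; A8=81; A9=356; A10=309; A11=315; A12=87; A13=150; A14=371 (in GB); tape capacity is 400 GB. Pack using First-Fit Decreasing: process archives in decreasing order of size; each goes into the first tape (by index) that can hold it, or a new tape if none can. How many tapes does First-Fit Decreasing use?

Sorted descending: 371, 356, 315, 312, 309, 307, 273, 262, 249, 150, 87, 81, 77, 72.
tape 1: place 371 GB, 29 GB left
tape 2: place 356 GB, 44 GB left
tape 3: place 315 GB, 85 GB left
tape 4: place 312 GB, 88 GB left
tape 5: place 309 GB, 91 GB left
tape 6: place 307 GB, 93 GB left
tape 7: place 273 GB, 127 GB left
tape 8: place 262 GB, 138 GB left
tape 9: place 249 GB, 151 GB left
tape 9: place 150 GB, 1 GB left
tape 4: place 87 GB, 1 GB left
tape 3: place 81 GB, 4 GB left
tape 5: place 77 GB, 14 GB left
tape 6: place 72 GB, 21 GB left
Final tapes: [371] [356] [315,81] [312,87] [309,77] [307,72] [273] [262] [249,150].

9 tapes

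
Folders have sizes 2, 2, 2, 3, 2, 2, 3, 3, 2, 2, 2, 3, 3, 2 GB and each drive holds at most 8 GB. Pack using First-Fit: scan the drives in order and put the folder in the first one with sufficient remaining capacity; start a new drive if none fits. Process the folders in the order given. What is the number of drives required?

5 drives

Put 2 GB in drive 1; 6 GB remain.
Put 2 GB in drive 1; 4 GB remain.
Put 2 GB in drive 1; 2 GB remain.
Put 3 GB in drive 2; 5 GB remain.
Put 2 GB in drive 1; 0 GB remain.
Put 2 GB in drive 2; 3 GB remain.
Put 3 GB in drive 2; 0 GB remain.
Put 3 GB in drive 3; 5 GB remain.
Put 2 GB in drive 3; 3 GB remain.
Put 2 GB in drive 3; 1 GB remain.
Put 2 GB in drive 4; 6 GB remain.
Put 3 GB in drive 4; 3 GB remain.
Put 3 GB in drive 4; 0 GB remain.
Put 2 GB in drive 5; 6 GB remain.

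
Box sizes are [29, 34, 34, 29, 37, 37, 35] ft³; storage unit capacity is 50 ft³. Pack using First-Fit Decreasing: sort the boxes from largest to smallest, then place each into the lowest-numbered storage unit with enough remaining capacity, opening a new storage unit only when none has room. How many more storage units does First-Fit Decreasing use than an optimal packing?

0

First-Fit Decreasing: [37] [37] [35] [34] [34] [29] [29] → 7 storage units.
7 boxes exceed 25 ft³ (half the capacity), and no two of those can share a storage unit, so at least 7 storage units are needed.
So 7 is already optimal.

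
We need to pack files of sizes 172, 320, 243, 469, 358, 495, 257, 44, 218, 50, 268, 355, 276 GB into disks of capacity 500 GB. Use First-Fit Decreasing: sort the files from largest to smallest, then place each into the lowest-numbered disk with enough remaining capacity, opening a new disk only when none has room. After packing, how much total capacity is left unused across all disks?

475

Sorted descending: 495, 469, 358, 355, 320, 276, 268, 257, 243, 218, 172, 50, 44.
Put 495 GB in disk 1; 5 GB remain.
Put 469 GB in disk 2; 31 GB remain.
Put 358 GB in disk 3; 142 GB remain.
Put 355 GB in disk 4; 145 GB remain.
Put 320 GB in disk 5; 180 GB remain.
Put 276 GB in disk 6; 224 GB remain.
Put 268 GB in disk 7; 232 GB remain.
Put 257 GB in disk 8; 243 GB remain.
Put 243 GB in disk 8; 0 GB remain.
Put 218 GB in disk 6; 6 GB remain.
Put 172 GB in disk 5; 8 GB remain.
Put 50 GB in disk 3; 92 GB remain.
Put 44 GB in disk 3; 48 GB remain.
8 disks × 500 GB = 4000 GB; used 3525 GB; unused 475 GB.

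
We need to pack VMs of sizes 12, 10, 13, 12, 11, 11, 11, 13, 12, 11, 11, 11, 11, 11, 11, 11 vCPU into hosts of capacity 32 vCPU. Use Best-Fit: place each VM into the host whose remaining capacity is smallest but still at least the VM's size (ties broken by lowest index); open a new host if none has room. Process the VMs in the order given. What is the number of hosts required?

12 vCPU → host 1 (remaining 20 vCPU)
10 vCPU → host 1 (remaining 10 vCPU)
13 vCPU → host 2 (remaining 19 vCPU)
12 vCPU → host 2 (remaining 7 vCPU)
11 vCPU → host 3 (remaining 21 vCPU)
11 vCPU → host 3 (remaining 10 vCPU)
11 vCPU → host 4 (remaining 21 vCPU)
13 vCPU → host 4 (remaining 8 vCPU)
12 vCPU → host 5 (remaining 20 vCPU)
11 vCPU → host 5 (remaining 9 vCPU)
11 vCPU → host 6 (remaining 21 vCPU)
11 vCPU → host 6 (remaining 10 vCPU)
11 vCPU → host 7 (remaining 21 vCPU)
11 vCPU → host 7 (remaining 10 vCPU)
11 vCPU → host 8 (remaining 21 vCPU)
11 vCPU → host 8 (remaining 10 vCPU)
Final hosts: [12,10] [13,12] [11,11] [11,13] [12,11] [11,11] [11,11] [11,11].

8 hosts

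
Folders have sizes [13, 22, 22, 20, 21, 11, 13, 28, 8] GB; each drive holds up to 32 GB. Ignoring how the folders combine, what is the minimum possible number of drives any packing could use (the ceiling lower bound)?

5 drives

Total size = 13 + 22 + 22 + 20 + 21 + 11 + 13 + 28 + 8 = 158 GB.
⌈158 / 32⌉ = 5.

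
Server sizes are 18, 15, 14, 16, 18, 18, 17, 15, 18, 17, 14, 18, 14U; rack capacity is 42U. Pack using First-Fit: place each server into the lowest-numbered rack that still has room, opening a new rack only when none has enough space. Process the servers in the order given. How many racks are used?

7

rack 1: place 18U, 24U left
rack 1: place 15U, 9U left
rack 2: place 14U, 28U left
rack 2: place 16U, 12U left
rack 3: place 18U, 24U left
rack 3: place 18U, 6U left
rack 4: place 17U, 25U left
rack 4: place 15U, 10U left
rack 5: place 18U, 24U left
rack 5: place 17U, 7U left
rack 6: place 14U, 28U left
rack 6: place 18U, 10U left
rack 7: place 14U, 28U left
Final racks: [18,15] [14,16] [18,18] [17,15] [18,17] [14,18] [14].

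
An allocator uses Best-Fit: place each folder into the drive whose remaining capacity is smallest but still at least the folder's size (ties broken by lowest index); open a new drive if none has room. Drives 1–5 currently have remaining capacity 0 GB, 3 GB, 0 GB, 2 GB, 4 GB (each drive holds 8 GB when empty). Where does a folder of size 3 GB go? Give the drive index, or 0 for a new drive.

2

Drives with room: drive 2 (3 GB), drive 5 (4 GB).
Tightest fit is drive 2 with 3 GB free.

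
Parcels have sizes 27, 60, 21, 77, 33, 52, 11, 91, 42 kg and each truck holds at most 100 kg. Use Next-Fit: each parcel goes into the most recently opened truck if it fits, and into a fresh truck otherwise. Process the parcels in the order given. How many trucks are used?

5

27 kg → truck 1 (remaining 73 kg)
60 kg → truck 1 (remaining 13 kg)
21 kg → truck 2 (remaining 79 kg)
77 kg → truck 2 (remaining 2 kg)
33 kg → truck 3 (remaining 67 kg)
52 kg → truck 3 (remaining 15 kg)
11 kg → truck 3 (remaining 4 kg)
91 kg → truck 4 (remaining 9 kg)
42 kg → truck 5 (remaining 58 kg)
Final trucks: [27,60] [21,77] [33,52,11] [91] [42].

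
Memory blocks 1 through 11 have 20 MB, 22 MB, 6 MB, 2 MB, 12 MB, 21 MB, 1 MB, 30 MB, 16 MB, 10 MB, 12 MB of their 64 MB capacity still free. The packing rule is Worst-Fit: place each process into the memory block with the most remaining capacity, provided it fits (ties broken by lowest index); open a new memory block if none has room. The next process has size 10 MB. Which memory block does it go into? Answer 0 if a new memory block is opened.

8

Memory blocks with room: memory block 1 (20 MB), memory block 2 (22 MB), memory block 5 (12 MB), memory block 6 (21 MB), memory block 8 (30 MB), memory block 9 (16 MB), memory block 10 (10 MB), memory block 11 (12 MB).
Most room is memory block 8 with 30 MB free.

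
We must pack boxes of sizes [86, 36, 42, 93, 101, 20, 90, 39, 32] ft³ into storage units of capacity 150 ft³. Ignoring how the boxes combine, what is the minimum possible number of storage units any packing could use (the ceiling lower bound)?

4

Total size = 86 + 36 + 42 + 93 + 101 + 20 + 90 + 39 + 32 = 539 ft³.
⌈539 / 150⌉ = 4.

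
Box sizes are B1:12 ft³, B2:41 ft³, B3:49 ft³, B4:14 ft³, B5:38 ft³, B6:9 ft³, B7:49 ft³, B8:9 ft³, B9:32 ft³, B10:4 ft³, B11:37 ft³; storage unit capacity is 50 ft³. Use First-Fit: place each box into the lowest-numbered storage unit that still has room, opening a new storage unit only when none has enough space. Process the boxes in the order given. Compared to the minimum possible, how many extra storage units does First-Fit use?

First-Fit: [12,14,9,9,4] [41] [49] [38] [49] [32] [37] → 7 storage units.
Total size 294 ft³; any packing needs at least ⌈294/50⌉ = 6 storage units.
An optimal packing achieves that bound: [49] [49] [41,9] [38,12] [37,9,4] [32,14] → 6 storage units.
Excess: 7 − 6 = 1.

1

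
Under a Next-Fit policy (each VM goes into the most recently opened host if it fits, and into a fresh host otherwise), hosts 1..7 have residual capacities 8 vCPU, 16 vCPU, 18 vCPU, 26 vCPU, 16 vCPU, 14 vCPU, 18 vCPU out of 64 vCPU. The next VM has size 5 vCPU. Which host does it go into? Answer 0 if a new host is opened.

Next-Fit only looks at host 7, which has 18 vCPU free.
5 vCPU fits there.

7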